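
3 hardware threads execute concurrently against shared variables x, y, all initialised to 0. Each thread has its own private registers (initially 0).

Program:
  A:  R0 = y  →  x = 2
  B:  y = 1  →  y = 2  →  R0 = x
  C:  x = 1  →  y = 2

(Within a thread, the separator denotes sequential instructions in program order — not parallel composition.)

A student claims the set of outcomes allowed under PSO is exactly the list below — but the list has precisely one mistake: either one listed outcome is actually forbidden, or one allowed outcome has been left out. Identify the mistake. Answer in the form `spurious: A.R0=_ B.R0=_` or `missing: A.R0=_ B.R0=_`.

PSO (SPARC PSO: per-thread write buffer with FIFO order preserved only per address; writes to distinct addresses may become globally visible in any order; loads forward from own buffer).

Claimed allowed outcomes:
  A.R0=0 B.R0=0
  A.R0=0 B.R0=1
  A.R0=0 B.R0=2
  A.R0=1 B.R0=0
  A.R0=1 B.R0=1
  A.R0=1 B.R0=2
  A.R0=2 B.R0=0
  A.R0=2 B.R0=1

outcome vector order: (A.R0,B.R0)
PSO: 9 outcomes — {0/0; 0/1; 0/2; 1/0; 1/1; 1/2; 2/0; 2/1; 2/2}
PSO∖claimed = {2/2}

missing: A.R0=2 B.R0=2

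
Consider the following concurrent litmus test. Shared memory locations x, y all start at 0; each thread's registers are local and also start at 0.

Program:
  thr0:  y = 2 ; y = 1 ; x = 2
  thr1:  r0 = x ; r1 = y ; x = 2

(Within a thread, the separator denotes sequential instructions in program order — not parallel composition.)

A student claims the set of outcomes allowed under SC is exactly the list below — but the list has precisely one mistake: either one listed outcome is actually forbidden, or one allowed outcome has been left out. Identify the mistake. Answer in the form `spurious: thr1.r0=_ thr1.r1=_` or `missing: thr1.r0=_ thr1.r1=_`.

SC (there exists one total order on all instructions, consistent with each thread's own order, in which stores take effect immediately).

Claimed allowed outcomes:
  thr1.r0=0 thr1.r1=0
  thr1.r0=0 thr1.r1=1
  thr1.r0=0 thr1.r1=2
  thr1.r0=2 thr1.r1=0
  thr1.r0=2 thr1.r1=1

spurious: thr1.r0=2 thr1.r1=0

outcome vector order: (thr1.r0,thr1.r1)
under SC → 00; 01; 02; 21
claimed∖SC = {20}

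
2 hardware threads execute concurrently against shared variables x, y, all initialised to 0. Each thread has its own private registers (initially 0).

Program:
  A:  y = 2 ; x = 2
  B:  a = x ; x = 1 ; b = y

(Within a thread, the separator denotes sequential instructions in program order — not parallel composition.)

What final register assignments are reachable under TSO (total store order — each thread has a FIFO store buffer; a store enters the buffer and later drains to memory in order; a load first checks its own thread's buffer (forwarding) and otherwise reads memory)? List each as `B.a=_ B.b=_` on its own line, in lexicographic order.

outcome vector order: (B.a,B.b)
|TSO outcomes| = 3

B.a=0 B.b=0
B.a=0 B.b=2
B.a=2 B.b=2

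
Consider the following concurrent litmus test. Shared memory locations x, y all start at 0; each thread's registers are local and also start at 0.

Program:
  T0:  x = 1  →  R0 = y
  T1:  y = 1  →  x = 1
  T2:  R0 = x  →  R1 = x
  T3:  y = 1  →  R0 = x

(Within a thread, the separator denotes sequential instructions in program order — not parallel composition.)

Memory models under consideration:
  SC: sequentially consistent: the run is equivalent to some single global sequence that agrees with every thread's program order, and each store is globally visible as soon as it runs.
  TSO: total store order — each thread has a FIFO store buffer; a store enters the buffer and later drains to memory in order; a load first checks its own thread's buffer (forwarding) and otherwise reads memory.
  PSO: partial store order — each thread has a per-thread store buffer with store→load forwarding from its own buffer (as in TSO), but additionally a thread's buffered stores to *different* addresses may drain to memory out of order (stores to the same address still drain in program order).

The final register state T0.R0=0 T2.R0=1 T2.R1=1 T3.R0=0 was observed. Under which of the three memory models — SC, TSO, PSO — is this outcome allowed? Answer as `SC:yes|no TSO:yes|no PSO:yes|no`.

SC:no TSO:yes PSO:yes

outcome vector order: (T0.R0,T2.R0,T2.R1,T3.R0)
[SC] allowed = {<0 0 0 1>, <0 0 1 1>, <0 1 1 1>, <1 0 0 0>, <1 0 0 1>, <1 0 1 0>, <1 0 1 1>, <1 1 1 0>, <1 1 1 1>}
[TSO] allowed = {<0 0 0 0>, <0 0 0 1>, <0 0 1 0>, <0 0 1 1>, <0 1 1 0>, <0 1 1 1>, <1 0 0 0>, <1 0 0 1>, <1 0 1 0>, <1 0 1 1>, <1 1 1 0>, <1 1 1 1>}
[PSO] allowed = {<0 0 0 0>, <0 0 0 1>, <0 0 1 0>, <0 0 1 1>, <0 1 1 0>, <0 1 1 1>, <1 0 0 0>, <1 0 0 1>, <1 0 1 0>, <1 0 1 1>, <1 1 1 0>, <1 1 1 1>}
target <0 1 1 0> ∈ {TSO,PSO}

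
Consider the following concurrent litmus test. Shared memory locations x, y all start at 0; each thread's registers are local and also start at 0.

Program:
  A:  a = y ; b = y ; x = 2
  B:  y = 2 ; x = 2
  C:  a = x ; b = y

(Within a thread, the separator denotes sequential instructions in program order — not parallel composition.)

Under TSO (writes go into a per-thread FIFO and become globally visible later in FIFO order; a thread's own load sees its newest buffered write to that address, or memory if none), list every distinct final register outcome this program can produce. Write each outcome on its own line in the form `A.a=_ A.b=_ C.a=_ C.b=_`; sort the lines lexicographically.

A.a=0 A.b=0 C.a=0 C.b=0
A.a=0 A.b=0 C.a=0 C.b=2
A.a=0 A.b=0 C.a=2 C.b=0
A.a=0 A.b=0 C.a=2 C.b=2
A.a=0 A.b=2 C.a=0 C.b=0
A.a=0 A.b=2 C.a=0 C.b=2
A.a=0 A.b=2 C.a=2 C.b=2
A.a=2 A.b=2 C.a=0 C.b=0
A.a=2 A.b=2 C.a=0 C.b=2
A.a=2 A.b=2 C.a=2 C.b=2

outcome vector order: (A.a,A.b,C.a,C.b)
|TSO outcomes| = 10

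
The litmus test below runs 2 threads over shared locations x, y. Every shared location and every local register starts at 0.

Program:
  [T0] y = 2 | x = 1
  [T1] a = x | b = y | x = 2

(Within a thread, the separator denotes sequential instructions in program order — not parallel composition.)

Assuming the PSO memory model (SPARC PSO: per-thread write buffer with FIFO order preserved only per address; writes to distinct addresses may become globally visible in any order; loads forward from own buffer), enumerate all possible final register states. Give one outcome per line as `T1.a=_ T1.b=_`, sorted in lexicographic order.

T1.a=0 T1.b=0
T1.a=0 T1.b=2
T1.a=1 T1.b=0
T1.a=1 T1.b=2

outcome vector order: (T1.a,T1.b)
|PSO outcomes| = 4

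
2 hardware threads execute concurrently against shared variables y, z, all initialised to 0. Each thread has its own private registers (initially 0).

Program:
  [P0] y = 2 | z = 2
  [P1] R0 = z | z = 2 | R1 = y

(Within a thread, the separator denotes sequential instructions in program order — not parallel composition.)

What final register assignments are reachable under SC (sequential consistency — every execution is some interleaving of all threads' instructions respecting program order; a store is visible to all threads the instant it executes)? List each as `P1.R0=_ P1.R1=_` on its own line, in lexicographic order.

P1.R0=0 P1.R1=0
P1.R0=0 P1.R1=2
P1.R0=2 P1.R1=2

outcome vector order: (P1.R0,P1.R1)
|SC outcomes| = 3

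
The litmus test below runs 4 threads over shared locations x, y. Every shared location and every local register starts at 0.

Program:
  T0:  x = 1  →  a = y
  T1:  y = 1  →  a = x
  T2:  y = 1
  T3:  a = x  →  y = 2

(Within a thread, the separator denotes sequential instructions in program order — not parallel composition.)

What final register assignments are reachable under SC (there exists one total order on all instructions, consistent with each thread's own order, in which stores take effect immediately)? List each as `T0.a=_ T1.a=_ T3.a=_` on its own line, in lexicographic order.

T0.a=0 T1.a=1 T3.a=0
T0.a=0 T1.a=1 T3.a=1
T0.a=1 T1.a=0 T3.a=0
T0.a=1 T1.a=0 T3.a=1
T0.a=1 T1.a=1 T3.a=0
T0.a=1 T1.a=1 T3.a=1
T0.a=2 T1.a=0 T3.a=0
T0.a=2 T1.a=0 T3.a=1
T0.a=2 T1.a=1 T3.a=0
T0.a=2 T1.a=1 T3.a=1

outcome vector order: (T0.a,T1.a,T3.a)
|SC outcomes| = 10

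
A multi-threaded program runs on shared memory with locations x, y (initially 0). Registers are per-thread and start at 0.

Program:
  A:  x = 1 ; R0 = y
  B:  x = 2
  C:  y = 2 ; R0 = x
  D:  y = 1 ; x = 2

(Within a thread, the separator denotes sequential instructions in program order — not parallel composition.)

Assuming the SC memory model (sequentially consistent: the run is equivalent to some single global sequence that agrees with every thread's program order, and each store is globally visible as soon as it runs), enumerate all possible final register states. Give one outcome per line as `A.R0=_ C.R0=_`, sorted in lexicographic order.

A.R0=0 C.R0=1
A.R0=0 C.R0=2
A.R0=1 C.R0=0
A.R0=1 C.R0=1
A.R0=1 C.R0=2
A.R0=2 C.R0=0
A.R0=2 C.R0=1
A.R0=2 C.R0=2

outcome vector order: (A.R0,C.R0)
|SC outcomes| = 8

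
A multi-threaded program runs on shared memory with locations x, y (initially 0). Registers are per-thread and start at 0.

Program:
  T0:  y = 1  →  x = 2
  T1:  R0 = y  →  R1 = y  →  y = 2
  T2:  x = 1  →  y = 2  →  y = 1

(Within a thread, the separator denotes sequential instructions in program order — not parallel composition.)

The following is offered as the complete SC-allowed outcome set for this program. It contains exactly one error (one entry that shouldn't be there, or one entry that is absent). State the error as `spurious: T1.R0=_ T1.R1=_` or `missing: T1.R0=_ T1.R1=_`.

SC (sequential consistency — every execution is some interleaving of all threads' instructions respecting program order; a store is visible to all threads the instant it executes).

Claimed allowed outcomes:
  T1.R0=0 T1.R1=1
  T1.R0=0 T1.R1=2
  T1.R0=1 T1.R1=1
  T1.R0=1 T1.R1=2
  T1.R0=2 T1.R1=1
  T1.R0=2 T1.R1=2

outcome vector order: (T1.R0,T1.R1)
SC: 7 outcomes — {00; 01; 02; 11; 12; 21; 22}
SC∖claimed = {00}

missing: T1.R0=0 T1.R1=0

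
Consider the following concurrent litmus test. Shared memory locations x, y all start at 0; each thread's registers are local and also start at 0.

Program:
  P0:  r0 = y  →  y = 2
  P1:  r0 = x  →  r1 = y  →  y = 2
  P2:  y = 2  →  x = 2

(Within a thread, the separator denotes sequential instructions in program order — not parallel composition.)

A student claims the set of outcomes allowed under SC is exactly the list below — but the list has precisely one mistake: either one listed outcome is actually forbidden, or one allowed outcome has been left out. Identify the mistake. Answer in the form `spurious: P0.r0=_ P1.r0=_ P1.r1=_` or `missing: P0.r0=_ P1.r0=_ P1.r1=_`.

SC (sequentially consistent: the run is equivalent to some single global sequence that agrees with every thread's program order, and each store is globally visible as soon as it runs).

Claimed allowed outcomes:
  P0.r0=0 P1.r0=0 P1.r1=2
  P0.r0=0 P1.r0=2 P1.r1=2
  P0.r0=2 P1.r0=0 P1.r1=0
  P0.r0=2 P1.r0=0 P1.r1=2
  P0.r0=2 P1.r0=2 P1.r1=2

outcome vector order: (P0.r0,P1.r0,P1.r1)
under SC → (0,0,0); (0,0,2); (0,2,2); (2,0,0); (2,0,2); (2,2,2)
SC∖claimed = {(0,0,0)}

missing: P0.r0=0 P1.r0=0 P1.r1=0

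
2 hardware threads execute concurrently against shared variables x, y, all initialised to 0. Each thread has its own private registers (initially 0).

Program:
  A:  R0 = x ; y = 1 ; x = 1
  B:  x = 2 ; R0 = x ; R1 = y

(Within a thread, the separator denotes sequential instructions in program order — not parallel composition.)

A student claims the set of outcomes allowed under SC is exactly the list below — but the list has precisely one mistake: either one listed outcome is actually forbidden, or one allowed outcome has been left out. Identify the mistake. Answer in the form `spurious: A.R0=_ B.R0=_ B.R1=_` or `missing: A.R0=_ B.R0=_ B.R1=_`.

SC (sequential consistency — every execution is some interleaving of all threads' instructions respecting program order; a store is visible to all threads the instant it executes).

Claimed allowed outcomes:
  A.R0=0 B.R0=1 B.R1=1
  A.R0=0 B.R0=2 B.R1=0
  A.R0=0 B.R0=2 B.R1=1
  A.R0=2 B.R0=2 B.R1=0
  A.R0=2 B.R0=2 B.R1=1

missing: A.R0=2 B.R0=1 B.R1=1

outcome vector order: (A.R0,B.R0,B.R1)
SC: 6 outcomes — {<0 1 1>, <0 2 0>, <0 2 1>, <2 1 1>, <2 2 0>, <2 2 1>}
SC∖claimed = {<2 1 1>}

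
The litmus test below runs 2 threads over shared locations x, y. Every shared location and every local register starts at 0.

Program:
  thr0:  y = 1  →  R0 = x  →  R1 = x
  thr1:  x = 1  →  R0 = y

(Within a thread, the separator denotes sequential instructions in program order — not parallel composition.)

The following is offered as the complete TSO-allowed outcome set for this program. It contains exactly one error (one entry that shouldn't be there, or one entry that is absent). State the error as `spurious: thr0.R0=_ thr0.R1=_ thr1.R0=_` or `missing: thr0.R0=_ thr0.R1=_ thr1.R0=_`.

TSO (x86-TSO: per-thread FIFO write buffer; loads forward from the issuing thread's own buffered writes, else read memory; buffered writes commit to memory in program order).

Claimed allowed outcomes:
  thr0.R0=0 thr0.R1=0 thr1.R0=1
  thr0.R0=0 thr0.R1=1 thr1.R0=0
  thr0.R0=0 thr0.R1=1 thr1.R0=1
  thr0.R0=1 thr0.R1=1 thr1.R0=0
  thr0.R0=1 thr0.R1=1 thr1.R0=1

outcome vector order: (thr0.R0,thr0.R1,thr1.R0)
[TSO] allowed = {0/0/0; 0/0/1; 0/1/0; 0/1/1; 1/1/0; 1/1/1}
TSO∖claimed = {0/0/0}

missing: thr0.R0=0 thr0.R1=0 thr1.R0=0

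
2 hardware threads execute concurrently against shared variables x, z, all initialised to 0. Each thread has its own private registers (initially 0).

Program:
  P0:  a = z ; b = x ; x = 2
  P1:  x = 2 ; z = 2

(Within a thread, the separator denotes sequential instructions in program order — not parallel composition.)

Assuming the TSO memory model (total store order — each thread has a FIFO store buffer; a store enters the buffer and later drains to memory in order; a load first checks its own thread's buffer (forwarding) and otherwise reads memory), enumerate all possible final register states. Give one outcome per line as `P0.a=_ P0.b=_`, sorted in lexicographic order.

P0.a=0 P0.b=0
P0.a=0 P0.b=2
P0.a=2 P0.b=2

outcome vector order: (P0.a,P0.b)
|TSO outcomes| = 3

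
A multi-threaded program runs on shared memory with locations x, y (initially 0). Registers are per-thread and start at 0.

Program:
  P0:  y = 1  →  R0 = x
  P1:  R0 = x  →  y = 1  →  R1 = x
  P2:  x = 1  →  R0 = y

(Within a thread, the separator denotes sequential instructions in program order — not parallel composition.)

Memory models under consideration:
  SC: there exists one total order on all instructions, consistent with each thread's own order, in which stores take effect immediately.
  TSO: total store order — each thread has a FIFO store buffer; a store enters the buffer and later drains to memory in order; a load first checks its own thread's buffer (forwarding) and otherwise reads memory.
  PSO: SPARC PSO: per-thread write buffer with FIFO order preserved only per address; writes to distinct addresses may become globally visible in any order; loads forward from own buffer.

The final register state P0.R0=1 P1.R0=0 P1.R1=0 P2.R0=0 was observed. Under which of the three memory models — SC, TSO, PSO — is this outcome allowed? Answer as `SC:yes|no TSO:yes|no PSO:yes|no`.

outcome vector order: (P0.R0,P1.R0,P1.R1,P2.R0)
[SC] allowed = {(0,0,0,1); (0,0,1,1); (0,1,1,1); (1,0,0,1); (1,0,1,0); (1,0,1,1); (1,1,1,0); (1,1,1,1)}
[TSO] allowed = {(0,0,0,0); (0,0,0,1); (0,0,1,0); (0,0,1,1); (0,1,1,0); (0,1,1,1); (1,0,0,0); (1,0,0,1); (1,0,1,0); (1,0,1,1); (1,1,1,0); (1,1,1,1)}
[PSO] allowed = {(0,0,0,0); (0,0,0,1); (0,0,1,0); (0,0,1,1); (0,1,1,0); (0,1,1,1); (1,0,0,0); (1,0,0,1); (1,0,1,0); (1,0,1,1); (1,1,1,0); (1,1,1,1)}
target (1,0,0,0) ∈ {TSO,PSO}

SC:no TSO:yes PSO:yes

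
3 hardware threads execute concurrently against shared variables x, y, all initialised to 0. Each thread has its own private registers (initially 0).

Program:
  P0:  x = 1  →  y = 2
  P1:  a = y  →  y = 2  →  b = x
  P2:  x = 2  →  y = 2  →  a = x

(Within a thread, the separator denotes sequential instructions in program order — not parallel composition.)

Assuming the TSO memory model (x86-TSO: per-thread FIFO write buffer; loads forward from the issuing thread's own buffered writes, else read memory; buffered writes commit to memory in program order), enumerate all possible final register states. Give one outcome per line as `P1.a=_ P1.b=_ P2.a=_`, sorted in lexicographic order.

outcome vector order: (P1.a,P1.b,P2.a)
|TSO outcomes| = 10

P1.a=0 P1.b=0 P2.a=1
P1.a=0 P1.b=0 P2.a=2
P1.a=0 P1.b=1 P2.a=1
P1.a=0 P1.b=1 P2.a=2
P1.a=0 P1.b=2 P2.a=1
P1.a=0 P1.b=2 P2.a=2
P1.a=2 P1.b=1 P2.a=1
P1.a=2 P1.b=1 P2.a=2
P1.a=2 P1.b=2 P2.a=1
P1.a=2 P1.b=2 P2.a=2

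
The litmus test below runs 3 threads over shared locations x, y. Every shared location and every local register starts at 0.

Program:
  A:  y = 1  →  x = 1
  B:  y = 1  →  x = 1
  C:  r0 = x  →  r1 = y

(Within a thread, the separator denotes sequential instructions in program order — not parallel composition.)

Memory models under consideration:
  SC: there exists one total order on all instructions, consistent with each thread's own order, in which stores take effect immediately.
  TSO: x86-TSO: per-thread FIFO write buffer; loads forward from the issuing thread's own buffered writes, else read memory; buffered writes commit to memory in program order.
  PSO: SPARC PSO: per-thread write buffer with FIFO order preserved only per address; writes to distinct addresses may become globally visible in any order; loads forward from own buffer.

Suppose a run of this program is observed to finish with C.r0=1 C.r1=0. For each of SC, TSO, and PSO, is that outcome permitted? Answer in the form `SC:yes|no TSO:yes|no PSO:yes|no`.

outcome vector order: (C.r0,C.r1)
SC: 3 outcomes — {0/0, 0/1, 1/1}
TSO: 3 outcomes — {0/0, 0/1, 1/1}
PSO: 4 outcomes — {0/0, 0/1, 1/0, 1/1}
target 1/0 ∈ {PSO}

SC:no TSO:no PSO:yes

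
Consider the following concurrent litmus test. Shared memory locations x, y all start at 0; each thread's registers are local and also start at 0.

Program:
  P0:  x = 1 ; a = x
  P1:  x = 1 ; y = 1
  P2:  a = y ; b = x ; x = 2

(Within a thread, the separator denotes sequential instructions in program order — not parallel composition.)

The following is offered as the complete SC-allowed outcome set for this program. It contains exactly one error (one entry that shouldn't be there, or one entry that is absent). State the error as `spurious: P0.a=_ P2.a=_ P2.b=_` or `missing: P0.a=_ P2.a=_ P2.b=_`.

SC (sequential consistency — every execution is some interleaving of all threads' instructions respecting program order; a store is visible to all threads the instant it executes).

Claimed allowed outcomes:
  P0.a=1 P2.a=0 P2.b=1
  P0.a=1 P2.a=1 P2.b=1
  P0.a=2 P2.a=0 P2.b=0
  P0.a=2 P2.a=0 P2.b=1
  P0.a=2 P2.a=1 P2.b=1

missing: P0.a=1 P2.a=0 P2.b=0

outcome vector order: (P0.a,P2.a,P2.b)
under SC → 100 101 111 200 201 211
SC∖claimed = {100}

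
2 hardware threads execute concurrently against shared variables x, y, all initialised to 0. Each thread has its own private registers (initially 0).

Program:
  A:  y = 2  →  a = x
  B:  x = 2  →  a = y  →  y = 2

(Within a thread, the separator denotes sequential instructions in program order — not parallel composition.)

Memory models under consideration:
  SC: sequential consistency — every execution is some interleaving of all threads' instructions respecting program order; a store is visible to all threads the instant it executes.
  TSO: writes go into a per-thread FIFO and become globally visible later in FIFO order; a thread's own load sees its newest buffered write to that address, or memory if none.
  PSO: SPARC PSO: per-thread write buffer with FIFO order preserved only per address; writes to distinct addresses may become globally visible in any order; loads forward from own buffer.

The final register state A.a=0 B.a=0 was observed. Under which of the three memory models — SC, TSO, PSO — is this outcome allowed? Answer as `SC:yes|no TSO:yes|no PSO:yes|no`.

SC:no TSO:yes PSO:yes

outcome vector order: (A.a,B.a)
under SC → (0,2); (2,0); (2,2)
under TSO → (0,0); (0,2); (2,0); (2,2)
under PSO → (0,0); (0,2); (2,0); (2,2)
target (0,0) ∈ {TSO,PSO}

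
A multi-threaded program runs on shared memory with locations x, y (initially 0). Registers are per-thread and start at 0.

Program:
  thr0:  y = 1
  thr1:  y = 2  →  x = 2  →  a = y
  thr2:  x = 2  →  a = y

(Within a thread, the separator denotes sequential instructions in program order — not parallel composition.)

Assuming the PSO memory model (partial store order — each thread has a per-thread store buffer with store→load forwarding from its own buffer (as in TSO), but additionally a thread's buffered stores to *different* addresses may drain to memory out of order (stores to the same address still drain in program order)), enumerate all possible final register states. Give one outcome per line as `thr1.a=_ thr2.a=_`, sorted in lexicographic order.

thr1.a=1 thr2.a=0
thr1.a=1 thr2.a=1
thr1.a=1 thr2.a=2
thr1.a=2 thr2.a=0
thr1.a=2 thr2.a=1
thr1.a=2 thr2.a=2

outcome vector order: (thr1.a,thr2.a)
|PSO outcomes| = 6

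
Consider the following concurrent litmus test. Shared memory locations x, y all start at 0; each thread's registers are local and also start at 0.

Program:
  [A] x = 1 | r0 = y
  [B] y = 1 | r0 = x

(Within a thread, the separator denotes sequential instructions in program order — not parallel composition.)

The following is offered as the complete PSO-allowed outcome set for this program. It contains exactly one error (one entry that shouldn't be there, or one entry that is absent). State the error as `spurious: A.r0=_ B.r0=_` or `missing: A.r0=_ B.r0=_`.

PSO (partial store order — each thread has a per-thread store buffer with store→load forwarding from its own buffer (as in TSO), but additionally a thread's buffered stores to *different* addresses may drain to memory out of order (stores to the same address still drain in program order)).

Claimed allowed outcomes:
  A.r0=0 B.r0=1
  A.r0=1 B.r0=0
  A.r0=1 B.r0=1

missing: A.r0=0 B.r0=0

outcome vector order: (A.r0,B.r0)
PSO: 4 outcomes — {00; 01; 10; 11}
PSO∖claimed = {00}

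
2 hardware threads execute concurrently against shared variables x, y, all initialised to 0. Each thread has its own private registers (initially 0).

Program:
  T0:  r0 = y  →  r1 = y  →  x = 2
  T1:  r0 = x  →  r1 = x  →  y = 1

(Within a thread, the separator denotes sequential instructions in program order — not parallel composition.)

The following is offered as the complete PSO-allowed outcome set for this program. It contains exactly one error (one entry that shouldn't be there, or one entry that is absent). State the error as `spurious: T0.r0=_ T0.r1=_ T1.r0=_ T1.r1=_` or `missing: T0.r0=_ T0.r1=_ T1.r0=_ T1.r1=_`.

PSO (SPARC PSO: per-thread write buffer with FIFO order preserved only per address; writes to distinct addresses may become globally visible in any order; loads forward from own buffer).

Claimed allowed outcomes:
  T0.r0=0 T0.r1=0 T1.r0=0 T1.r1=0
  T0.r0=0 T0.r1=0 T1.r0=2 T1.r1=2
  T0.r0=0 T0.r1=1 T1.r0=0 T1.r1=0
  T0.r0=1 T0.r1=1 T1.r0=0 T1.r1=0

outcome vector order: (T0.r0,T0.r1,T1.r0,T1.r1)
under PSO → 0/0/0/0 0/0/0/2 0/0/2/2 0/1/0/0 1/1/0/0
PSO∖claimed = {0/0/0/2}

missing: T0.r0=0 T0.r1=0 T1.r0=0 T1.r1=2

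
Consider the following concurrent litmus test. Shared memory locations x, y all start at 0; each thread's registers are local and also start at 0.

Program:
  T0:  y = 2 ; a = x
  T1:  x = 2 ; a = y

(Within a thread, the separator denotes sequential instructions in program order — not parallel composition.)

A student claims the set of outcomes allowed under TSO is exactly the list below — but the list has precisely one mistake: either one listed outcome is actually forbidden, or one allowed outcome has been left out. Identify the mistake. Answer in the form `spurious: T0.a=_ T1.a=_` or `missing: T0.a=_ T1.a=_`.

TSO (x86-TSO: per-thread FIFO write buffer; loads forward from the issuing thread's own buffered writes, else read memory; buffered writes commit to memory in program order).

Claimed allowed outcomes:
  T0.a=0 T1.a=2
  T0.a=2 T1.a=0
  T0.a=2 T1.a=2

outcome vector order: (T0.a,T1.a)
[TSO] allowed = {00 02 20 22}
TSO∖claimed = {00}

missing: T0.a=0 T1.a=0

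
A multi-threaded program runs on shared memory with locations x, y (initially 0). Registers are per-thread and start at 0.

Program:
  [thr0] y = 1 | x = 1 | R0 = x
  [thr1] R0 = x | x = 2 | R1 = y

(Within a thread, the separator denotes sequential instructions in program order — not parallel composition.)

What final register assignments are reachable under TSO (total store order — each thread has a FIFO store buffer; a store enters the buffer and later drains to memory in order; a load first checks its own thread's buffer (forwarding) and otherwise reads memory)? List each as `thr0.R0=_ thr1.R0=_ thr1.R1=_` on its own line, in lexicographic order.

outcome vector order: (thr0.R0,thr1.R0,thr1.R1)
|TSO outcomes| = 6

thr0.R0=1 thr1.R0=0 thr1.R1=0
thr0.R0=1 thr1.R0=0 thr1.R1=1
thr0.R0=1 thr1.R0=1 thr1.R1=1
thr0.R0=2 thr1.R0=0 thr1.R1=0
thr0.R0=2 thr1.R0=0 thr1.R1=1
thr0.R0=2 thr1.R0=1 thr1.R1=1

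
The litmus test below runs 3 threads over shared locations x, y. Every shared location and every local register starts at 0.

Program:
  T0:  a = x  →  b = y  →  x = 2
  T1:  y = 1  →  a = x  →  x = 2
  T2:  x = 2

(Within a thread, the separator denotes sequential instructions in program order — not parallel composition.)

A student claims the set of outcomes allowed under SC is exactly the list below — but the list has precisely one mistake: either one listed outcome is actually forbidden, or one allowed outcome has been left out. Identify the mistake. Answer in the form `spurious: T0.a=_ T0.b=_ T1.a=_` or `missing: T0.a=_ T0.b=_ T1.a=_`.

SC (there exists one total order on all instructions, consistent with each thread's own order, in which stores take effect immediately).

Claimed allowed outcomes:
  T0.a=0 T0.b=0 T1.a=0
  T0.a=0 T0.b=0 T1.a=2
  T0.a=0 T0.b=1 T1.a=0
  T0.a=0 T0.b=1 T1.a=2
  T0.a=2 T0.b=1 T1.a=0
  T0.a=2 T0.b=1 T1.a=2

missing: T0.a=2 T0.b=0 T1.a=2

outcome vector order: (T0.a,T0.b,T1.a)
[SC] allowed = {000, 002, 010, 012, 202, 210, 212}
SC∖claimed = {202}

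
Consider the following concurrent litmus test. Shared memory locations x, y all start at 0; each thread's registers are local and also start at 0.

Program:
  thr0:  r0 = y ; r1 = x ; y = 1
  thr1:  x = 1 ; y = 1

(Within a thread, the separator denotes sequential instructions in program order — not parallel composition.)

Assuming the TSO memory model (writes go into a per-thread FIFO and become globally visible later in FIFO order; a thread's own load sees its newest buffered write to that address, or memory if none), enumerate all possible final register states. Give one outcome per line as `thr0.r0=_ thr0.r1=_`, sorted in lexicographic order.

thr0.r0=0 thr0.r1=0
thr0.r0=0 thr0.r1=1
thr0.r0=1 thr0.r1=1

outcome vector order: (thr0.r0,thr0.r1)
|TSO outcomes| = 3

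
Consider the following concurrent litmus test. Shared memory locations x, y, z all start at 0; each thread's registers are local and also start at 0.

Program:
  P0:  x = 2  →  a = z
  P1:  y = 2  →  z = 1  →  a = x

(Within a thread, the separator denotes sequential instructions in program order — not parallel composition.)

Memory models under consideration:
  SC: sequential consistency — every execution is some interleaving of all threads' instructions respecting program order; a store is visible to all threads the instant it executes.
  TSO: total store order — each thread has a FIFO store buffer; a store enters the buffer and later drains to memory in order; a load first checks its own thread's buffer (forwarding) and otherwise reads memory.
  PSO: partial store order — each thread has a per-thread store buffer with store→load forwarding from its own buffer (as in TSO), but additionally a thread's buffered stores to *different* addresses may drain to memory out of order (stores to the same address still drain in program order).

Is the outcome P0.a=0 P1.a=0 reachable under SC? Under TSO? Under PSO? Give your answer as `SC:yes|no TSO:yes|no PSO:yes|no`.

outcome vector order: (P0.a,P1.a)
SC (3): (0,2) (1,0) (1,2)
TSO (4): (0,0) (0,2) (1,0) (1,2)
PSO (4): (0,0) (0,2) (1,0) (1,2)
target (0,0) ∈ {TSO,PSO}

SC:no TSO:yes PSO:yes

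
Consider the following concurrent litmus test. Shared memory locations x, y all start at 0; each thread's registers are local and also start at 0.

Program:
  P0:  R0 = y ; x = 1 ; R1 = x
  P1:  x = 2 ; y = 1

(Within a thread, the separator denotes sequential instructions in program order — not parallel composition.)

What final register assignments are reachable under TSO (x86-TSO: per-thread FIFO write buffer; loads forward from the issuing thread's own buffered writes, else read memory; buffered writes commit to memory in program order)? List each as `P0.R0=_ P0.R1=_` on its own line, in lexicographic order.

outcome vector order: (P0.R0,P0.R1)
|TSO outcomes| = 3

P0.R0=0 P0.R1=1
P0.R0=0 P0.R1=2
P0.R0=1 P0.R1=1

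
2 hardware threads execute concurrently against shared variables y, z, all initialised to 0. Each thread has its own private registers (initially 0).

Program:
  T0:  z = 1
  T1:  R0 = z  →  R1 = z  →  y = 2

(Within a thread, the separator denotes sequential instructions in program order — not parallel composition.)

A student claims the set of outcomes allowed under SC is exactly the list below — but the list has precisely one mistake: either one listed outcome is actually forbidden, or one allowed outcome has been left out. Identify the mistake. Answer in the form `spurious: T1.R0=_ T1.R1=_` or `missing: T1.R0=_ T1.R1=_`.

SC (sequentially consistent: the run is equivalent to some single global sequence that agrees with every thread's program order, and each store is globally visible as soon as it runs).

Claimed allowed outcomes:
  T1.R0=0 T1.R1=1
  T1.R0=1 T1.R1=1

missing: T1.R0=0 T1.R1=0

outcome vector order: (T1.R0,T1.R1)
SC: 3 outcomes — {00 01 11}
SC∖claimed = {00}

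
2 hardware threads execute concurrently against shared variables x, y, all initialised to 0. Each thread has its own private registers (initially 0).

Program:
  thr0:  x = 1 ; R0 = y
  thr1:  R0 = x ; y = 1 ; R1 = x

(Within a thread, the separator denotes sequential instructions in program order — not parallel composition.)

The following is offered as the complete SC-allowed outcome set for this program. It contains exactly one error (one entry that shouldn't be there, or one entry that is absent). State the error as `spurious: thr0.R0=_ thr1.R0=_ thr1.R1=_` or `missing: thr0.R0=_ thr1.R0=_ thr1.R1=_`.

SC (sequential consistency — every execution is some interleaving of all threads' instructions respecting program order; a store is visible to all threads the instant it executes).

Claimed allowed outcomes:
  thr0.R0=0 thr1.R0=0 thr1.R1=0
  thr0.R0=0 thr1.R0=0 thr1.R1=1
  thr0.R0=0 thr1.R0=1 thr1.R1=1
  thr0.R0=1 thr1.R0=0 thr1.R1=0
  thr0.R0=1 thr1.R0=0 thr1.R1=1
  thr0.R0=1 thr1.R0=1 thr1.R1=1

spurious: thr0.R0=0 thr1.R0=0 thr1.R1=0

outcome vector order: (thr0.R0,thr1.R0,thr1.R1)
[SC] allowed = {<0 0 1> <0 1 1> <1 0 0> <1 0 1> <1 1 1>}
claimed∖SC = {<0 0 0>}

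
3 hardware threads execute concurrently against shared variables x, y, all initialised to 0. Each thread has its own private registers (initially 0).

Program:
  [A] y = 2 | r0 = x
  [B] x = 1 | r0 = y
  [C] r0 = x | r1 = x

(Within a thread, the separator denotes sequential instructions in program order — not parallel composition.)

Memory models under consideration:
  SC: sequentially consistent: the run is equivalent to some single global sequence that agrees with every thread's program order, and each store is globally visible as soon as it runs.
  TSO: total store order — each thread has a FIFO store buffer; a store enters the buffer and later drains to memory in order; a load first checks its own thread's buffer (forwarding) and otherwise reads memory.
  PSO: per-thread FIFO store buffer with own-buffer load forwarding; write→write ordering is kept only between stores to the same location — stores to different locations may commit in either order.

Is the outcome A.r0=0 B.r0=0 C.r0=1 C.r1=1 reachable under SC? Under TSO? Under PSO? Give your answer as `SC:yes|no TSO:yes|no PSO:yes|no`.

outcome vector order: (A.r0,B.r0,C.r0,C.r1)
SC: 9 outcomes — {<0 2 0 0>, <0 2 0 1>, <0 2 1 1>, <1 0 0 0>, <1 0 0 1>, <1 0 1 1>, <1 2 0 0>, <1 2 0 1>, <1 2 1 1>}
TSO: 12 outcomes — {<0 0 0 0>, <0 0 0 1>, <0 0 1 1>, <0 2 0 0>, <0 2 0 1>, <0 2 1 1>, <1 0 0 0>, <1 0 0 1>, <1 0 1 1>, <1 2 0 0>, <1 2 0 1>, <1 2 1 1>}
PSO: 12 outcomes — {<0 0 0 0>, <0 0 0 1>, <0 0 1 1>, <0 2 0 0>, <0 2 0 1>, <0 2 1 1>, <1 0 0 0>, <1 0 0 1>, <1 0 1 1>, <1 2 0 0>, <1 2 0 1>, <1 2 1 1>}
target <0 0 1 1> ∈ {TSO,PSO}

SC:no TSO:yes PSO:yes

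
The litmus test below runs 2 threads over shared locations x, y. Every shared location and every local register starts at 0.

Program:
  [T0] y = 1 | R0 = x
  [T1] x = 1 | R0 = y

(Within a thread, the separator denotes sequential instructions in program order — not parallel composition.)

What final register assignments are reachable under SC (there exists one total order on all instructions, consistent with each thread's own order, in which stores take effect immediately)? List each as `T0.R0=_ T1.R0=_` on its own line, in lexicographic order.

outcome vector order: (T0.R0,T1.R0)
|SC outcomes| = 3

T0.R0=0 T1.R0=1
T0.R0=1 T1.R0=0
T0.R0=1 T1.R0=1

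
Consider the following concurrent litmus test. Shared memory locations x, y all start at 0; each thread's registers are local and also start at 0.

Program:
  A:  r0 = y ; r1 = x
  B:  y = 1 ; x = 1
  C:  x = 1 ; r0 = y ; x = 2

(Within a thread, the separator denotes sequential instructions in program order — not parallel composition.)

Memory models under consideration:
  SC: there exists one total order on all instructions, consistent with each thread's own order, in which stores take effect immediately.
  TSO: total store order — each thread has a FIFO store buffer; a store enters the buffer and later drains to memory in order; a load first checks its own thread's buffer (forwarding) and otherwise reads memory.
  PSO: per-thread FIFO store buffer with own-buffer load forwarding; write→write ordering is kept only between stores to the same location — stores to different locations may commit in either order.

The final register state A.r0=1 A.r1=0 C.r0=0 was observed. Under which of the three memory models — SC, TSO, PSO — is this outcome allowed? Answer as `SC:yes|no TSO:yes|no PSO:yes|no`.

outcome vector order: (A.r0,A.r1,C.r0)
under SC → 000; 001; 010; 011; 020; 021; 101; 110; 111; 120; 121
under TSO → 000; 001; 010; 011; 020; 021; 100; 101; 110; 111; 120; 121
under PSO → 000; 001; 010; 011; 020; 021; 100; 101; 110; 111; 120; 121
target 100 ∈ {TSO,PSO}

SC:no TSO:yes PSO:yes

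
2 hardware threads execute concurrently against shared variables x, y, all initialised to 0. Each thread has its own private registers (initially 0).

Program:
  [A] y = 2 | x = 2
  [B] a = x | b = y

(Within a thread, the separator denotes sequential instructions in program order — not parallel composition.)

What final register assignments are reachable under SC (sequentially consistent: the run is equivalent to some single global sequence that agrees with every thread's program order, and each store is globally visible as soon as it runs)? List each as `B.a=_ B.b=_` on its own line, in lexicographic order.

B.a=0 B.b=0
B.a=0 B.b=2
B.a=2 B.b=2

outcome vector order: (B.a,B.b)
|SC outcomes| = 3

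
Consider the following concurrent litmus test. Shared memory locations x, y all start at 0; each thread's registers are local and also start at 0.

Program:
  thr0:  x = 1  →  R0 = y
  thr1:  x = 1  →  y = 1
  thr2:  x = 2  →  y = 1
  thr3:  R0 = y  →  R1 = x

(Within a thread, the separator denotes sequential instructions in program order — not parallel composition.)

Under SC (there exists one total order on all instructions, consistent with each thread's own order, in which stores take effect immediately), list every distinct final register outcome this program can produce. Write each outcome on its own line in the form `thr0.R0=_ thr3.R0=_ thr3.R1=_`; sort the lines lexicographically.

thr0.R0=0 thr3.R0=0 thr3.R1=0
thr0.R0=0 thr3.R0=0 thr3.R1=1
thr0.R0=0 thr3.R0=0 thr3.R1=2
thr0.R0=0 thr3.R0=1 thr3.R1=1
thr0.R0=0 thr3.R0=1 thr3.R1=2
thr0.R0=1 thr3.R0=0 thr3.R1=0
thr0.R0=1 thr3.R0=0 thr3.R1=1
thr0.R0=1 thr3.R0=0 thr3.R1=2
thr0.R0=1 thr3.R0=1 thr3.R1=1
thr0.R0=1 thr3.R0=1 thr3.R1=2

outcome vector order: (thr0.R0,thr3.R0,thr3.R1)
|SC outcomes| = 10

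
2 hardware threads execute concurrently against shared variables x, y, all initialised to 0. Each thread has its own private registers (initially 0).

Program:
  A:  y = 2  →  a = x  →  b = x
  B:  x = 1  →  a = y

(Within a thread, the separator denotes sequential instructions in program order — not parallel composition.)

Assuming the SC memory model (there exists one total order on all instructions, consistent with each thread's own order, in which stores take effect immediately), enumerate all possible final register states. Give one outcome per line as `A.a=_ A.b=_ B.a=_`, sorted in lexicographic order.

A.a=0 A.b=0 B.a=2
A.a=0 A.b=1 B.a=2
A.a=1 A.b=1 B.a=0
A.a=1 A.b=1 B.a=2

outcome vector order: (A.a,A.b,B.a)
|SC outcomes| = 4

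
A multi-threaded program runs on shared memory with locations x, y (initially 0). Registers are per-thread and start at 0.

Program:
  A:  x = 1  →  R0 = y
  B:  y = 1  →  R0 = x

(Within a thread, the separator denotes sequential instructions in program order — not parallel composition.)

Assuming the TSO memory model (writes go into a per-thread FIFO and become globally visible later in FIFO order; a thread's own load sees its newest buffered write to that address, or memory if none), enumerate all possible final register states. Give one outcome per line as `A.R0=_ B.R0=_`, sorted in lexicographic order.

outcome vector order: (A.R0,B.R0)
|TSO outcomes| = 4

A.R0=0 B.R0=0
A.R0=0 B.R0=1
A.R0=1 B.R0=0
A.R0=1 B.R0=1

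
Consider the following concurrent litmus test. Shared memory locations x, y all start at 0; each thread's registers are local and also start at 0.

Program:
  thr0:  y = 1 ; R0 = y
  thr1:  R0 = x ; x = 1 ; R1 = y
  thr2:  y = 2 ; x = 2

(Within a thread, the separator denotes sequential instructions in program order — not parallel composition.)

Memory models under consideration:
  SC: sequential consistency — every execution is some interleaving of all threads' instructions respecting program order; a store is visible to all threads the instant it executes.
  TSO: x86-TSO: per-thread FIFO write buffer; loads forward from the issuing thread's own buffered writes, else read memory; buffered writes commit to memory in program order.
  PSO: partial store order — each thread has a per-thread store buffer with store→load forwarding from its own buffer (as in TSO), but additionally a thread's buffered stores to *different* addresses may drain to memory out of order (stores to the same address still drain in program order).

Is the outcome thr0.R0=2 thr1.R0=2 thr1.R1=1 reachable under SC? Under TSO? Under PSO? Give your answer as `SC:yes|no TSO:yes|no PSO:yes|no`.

outcome vector order: (thr0.R0,thr1.R0,thr1.R1)
SC: 9 outcomes — {(1,0,0), (1,0,1), (1,0,2), (1,2,1), (1,2,2), (2,0,0), (2,0,1), (2,0,2), (2,2,2)}
TSO: 9 outcomes — {(1,0,0), (1,0,1), (1,0,2), (1,2,1), (1,2,2), (2,0,0), (2,0,1), (2,0,2), (2,2,2)}
PSO: 12 outcomes — {(1,0,0), (1,0,1), (1,0,2), (1,2,0), (1,2,1), (1,2,2), (2,0,0), (2,0,1), (2,0,2), (2,2,0), (2,2,1), (2,2,2)}
target (2,2,1) ∈ {PSO}

SC:no TSO:no PSO:yes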